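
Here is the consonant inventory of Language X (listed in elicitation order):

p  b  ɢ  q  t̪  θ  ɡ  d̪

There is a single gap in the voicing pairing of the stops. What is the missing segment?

Voiceless: /p/ (bilabial), /t̪/ (dental), /q/ (uvular).
Voiced: /b/ (bilabial), /d̪/ (dental), /ɡ/ (velar), /ɢ/ (uvular).
The velar row has no voiceless member, so the gap is the voiceless velar stop /k/.

/k/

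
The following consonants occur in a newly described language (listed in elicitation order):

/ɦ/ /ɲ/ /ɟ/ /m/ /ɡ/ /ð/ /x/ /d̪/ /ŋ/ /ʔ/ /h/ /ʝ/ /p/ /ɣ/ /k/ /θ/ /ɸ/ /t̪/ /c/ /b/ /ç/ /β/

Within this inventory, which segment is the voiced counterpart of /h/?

/ɦ/

/h/ is a voiceless glottal fricative.
The voiced counterpart is a voiced glottal fricative — in this inventory, /ɦ/.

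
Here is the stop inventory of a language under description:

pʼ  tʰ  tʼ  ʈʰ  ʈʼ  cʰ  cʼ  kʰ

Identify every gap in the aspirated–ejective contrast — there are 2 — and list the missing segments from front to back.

bilabial: aspirated —, ejective /pʼ/.
alveolar: aspirated /tʰ/, ejective /tʼ/.
retroflex: aspirated /ʈʰ/, ejective /ʈʼ/.
palatal: aspirated /cʰ/, ejective /cʼ/.
velar: aspirated /kʰ/, ejective —.
Gaps, from front to back: bilabial lacks aspirated (/pʰ/); velar lacks ejective (/kʼ/).

/pʰ/, /kʼ/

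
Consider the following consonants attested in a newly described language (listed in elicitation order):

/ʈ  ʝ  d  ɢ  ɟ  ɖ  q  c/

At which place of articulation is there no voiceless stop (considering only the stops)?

alveolar

Voiceless: /ʈ/ (retroflex), /c/ (palatal), /q/ (uvular).
Voiced: /d/ (alveolar), /ɖ/ (retroflex), /ɟ/ (palatal), /ɢ/ (uvular).
Every place of articulation has a voiceless member except alveolar, where /t/ would be expected.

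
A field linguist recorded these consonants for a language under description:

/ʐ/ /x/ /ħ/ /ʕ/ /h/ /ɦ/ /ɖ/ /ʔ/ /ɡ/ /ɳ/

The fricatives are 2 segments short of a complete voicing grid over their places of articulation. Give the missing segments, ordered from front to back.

/ʂ/, /ɣ/

Voiceless: /x/ (velar), /ħ/ (pharyngeal), /h/ (glottal).
Voiced: /ʐ/ (retroflex), /ʕ/ (pharyngeal), /ɦ/ (glottal).
Gaps, from front to back: retroflex lacks voiceless (/ʂ/); velar lacks voiced (/ɣ/).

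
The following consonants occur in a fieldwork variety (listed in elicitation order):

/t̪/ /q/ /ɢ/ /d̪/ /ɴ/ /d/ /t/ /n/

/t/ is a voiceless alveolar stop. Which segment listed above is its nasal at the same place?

/n/

The nasal at the same place is an alveolar nasal — in this inventory, /n/.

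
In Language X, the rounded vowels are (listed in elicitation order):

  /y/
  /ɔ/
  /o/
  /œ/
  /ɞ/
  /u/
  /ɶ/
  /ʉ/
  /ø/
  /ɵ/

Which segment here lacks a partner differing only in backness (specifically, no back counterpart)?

/ɶ/

High: /y/ ~ /ʉ/ ~ /u/
High-mid: /ø/ ~ /ɵ/ ~ /o/
Low-mid: /œ/ ~ /ɞ/ ~ /ɔ/
Low: only /ɶ/ (front); no back partner.
So /ɶ/ is the unpaired segment.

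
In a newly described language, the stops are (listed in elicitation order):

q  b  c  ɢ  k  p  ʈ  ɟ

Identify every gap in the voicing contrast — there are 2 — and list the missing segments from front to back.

/ɖ/, /ɡ/

place of articulation  voiceless  voiced  
bilabial          p         b       
retroflex         ʈ         —       
palatal           c         ɟ       
velar             k         —       
uvular            q         ɢ       
Gaps, from front to back: retroflex lacks voiced (/ɖ/); velar lacks voiced (/ɡ/).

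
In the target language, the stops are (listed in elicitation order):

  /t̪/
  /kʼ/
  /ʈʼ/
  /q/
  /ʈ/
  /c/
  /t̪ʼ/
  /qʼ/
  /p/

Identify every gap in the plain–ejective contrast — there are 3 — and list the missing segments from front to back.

bilabial: plain /p/, ejective —.
dental: plain /t̪/, ejective /t̪ʼ/.
retroflex: plain /ʈ/, ejective /ʈʼ/.
palatal: plain /c/, ejective —.
velar: plain —, ejective /kʼ/.
uvular: plain /q/, ejective /qʼ/.
Gaps, from front to back: bilabial lacks ejective (/pʼ/); palatal lacks ejective (/cʼ/); velar lacks plain (/k/).

/pʼ/, /cʼ/, /k/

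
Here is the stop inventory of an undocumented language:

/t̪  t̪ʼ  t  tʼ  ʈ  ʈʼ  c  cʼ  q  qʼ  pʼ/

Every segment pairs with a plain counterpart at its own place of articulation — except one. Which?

/pʼ/

Dental: /t̪/ ~ /t̪ʼ/
Alveolar: /t/ ~ /tʼ/
Retroflex: /ʈ/ ~ /ʈʼ/
Palatal: /c/ ~ /cʼ/
Uvular: /q/ ~ /qʼ/
Bilabial: only /pʼ/ (ejective); no plain partner.
So /pʼ/ is the unpaired segment.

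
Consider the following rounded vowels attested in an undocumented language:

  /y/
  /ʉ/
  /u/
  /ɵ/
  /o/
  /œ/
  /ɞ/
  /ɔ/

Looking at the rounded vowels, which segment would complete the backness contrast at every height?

Front: /y/ (high), /œ/ (low-mid).
Central: /ʉ/ (high), /ɵ/ (high-mid), /ɞ/ (low-mid).
Back: /u/ (high), /o/ (high-mid), /ɔ/ (low-mid).
The high-mid row has no front member, so the gap is the high-mid front rounded vowel /ø/.

/ø/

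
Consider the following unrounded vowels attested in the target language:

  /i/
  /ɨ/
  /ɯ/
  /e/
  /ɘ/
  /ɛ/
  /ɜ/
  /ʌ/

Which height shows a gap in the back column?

high-mid

high: front /i/, central /ɨ/, back /ɯ/.
high-mid: front /e/, central /ɘ/, back —.
low-mid: front /ɛ/, central /ɜ/, back /ʌ/.
Every height has a back member except high-mid, where /ɤ/ would be expected.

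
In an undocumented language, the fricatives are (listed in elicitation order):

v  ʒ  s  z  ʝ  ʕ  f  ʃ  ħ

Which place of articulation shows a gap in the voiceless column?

labiodental: voiceless /f/, voiced /v/.
alveolar: voiceless /s/, voiced /z/.
postalveolar: voiceless /ʃ/, voiced /ʒ/.
palatal: voiceless —, voiced /ʝ/.
pharyngeal: voiceless /ħ/, voiced /ʕ/.
Every place of articulation has a voiceless member except palatal, where /ç/ would be expected.

palatal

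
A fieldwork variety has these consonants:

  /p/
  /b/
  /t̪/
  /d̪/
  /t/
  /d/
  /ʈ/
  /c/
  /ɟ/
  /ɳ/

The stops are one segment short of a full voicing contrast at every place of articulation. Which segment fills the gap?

Voiceless: /p/ (bilabial), /t̪/ (dental), /t/ (alveolar), /ʈ/ (retroflex), /c/ (palatal).
Voiced: /b/ (bilabial), /d̪/ (dental), /d/ (alveolar), /ɟ/ (palatal).
The retroflex row has no voiced member, so the gap is the voiced retroflex stop /ɖ/.

/ɖ/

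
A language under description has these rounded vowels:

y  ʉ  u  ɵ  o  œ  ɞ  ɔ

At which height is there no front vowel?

high: front /y/, central /ʉ/, back /u/.
high-mid: front —, central /ɵ/, back /o/.
low-mid: front /œ/, central /ɞ/, back /ɔ/.
Every height has a front member except high-mid, where /ø/ would be expected.

high-mid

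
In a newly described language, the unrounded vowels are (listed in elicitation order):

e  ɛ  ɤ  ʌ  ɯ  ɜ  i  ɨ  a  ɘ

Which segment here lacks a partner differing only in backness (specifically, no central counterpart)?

High: /i/ ~ /ɨ/ ~ /ɯ/
High-mid: /e/ ~ /ɘ/ ~ /ɤ/
Low-mid: /ɛ/ ~ /ɜ/ ~ /ʌ/
Low: only /a/ (front); no central partner.
So /a/ is the unpaired segment.

/a/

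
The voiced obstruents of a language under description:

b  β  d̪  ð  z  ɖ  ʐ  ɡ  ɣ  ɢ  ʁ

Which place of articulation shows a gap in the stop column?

alveolar

Stop: /b/ (bilabial), /d̪/ (dental), /ɖ/ (retroflex), /ɡ/ (velar), /ɢ/ (uvular).
Fricative: /β/ (bilabial), /ð/ (dental), /z/ (alveolar), /ʐ/ (retroflex), /ɣ/ (velar), /ʁ/ (uvular).
Every place of articulation has a stop member except alveolar, where /d/ would be expected.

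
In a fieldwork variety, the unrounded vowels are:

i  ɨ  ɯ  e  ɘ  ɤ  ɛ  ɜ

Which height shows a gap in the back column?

high: front /i/, central /ɨ/, back /ɯ/.
high-mid: front /e/, central /ɘ/, back /ɤ/.
low-mid: front /ɛ/, central /ɜ/, back —.
Every height has a back member except low-mid, where /ʌ/ would be expected.

low-mid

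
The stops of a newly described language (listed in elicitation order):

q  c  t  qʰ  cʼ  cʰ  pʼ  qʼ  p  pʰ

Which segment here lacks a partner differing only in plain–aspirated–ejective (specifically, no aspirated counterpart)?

Bilabial: /p/ ~ /pʰ/ ~ /pʼ/
Palatal: /c/ ~ /cʰ/ ~ /cʼ/
Uvular: /q/ ~ /qʰ/ ~ /qʼ/
Alveolar: only /t/ (plain); no aspirated partner.
So /t/ is the unpaired segment.

/t/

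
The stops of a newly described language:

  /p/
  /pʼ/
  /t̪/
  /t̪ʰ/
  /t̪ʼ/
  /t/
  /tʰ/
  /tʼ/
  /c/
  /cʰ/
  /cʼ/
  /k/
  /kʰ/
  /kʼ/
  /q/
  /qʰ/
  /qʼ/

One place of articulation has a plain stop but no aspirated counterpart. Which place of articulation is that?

bilabial: plain /p/, aspirated —, ejective /pʼ/.
dental: plain /t̪/, aspirated /t̪ʰ/, ejective /t̪ʼ/.
alveolar: plain /t/, aspirated /tʰ/, ejective /tʼ/.
palatal: plain /c/, aspirated /cʰ/, ejective /cʼ/.
velar: plain /k/, aspirated /kʰ/, ejective /kʼ/.
uvular: plain /q/, aspirated /qʰ/, ejective /qʼ/.
Every place of articulation has an aspirated member except bilabial, where /pʰ/ would be expected.

bilabial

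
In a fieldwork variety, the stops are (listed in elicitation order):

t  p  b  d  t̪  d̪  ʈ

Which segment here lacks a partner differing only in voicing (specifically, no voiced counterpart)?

Bilabial: /p/ ~ /b/
Dental: /t̪/ ~ /d̪/
Alveolar: /t/ ~ /d/
Retroflex: only /ʈ/ (voiceless); no voiced partner.
So /ʈ/ is the unpaired segment.

/ʈ/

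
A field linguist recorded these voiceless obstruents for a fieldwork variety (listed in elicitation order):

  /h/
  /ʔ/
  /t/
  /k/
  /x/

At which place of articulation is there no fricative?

alveolar

alveolar: stop /t/, fricative —.
velar: stop /k/, fricative /x/.
glottal: stop /ʔ/, fricative /h/.
Every place of articulation has a fricative member except alveolar, where /s/ would be expected.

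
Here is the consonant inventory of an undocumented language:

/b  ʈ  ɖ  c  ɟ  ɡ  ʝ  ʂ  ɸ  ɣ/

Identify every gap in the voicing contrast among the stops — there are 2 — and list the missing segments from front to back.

place of articulation  voiceless  voiced  
bilabial          —         b       
retroflex         ʈ         ɖ       
palatal           c         ɟ       
velar             —         ɡ       
Gaps, from front to back: bilabial lacks voiceless (/p/); velar lacks voiceless (/k/).

/p/, /k/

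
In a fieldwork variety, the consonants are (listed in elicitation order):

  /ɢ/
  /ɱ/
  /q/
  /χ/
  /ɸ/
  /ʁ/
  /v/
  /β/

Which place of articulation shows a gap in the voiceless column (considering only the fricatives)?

bilabial: voiceless /ɸ/, voiced /β/.
labiodental: voiceless —, voiced /v/.
uvular: voiceless /χ/, voiced /ʁ/.
Every place of articulation has a voiceless member except labiodental, where /f/ would be expected.

labiodental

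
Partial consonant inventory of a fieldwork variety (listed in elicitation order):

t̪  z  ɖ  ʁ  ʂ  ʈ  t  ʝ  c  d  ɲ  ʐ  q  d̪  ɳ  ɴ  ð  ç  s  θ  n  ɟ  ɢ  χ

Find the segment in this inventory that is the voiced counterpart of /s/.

/s/ is a voiceless alveolar fricative.
The voiced counterpart is a voiced alveolar fricative — in this inventory, /z/.

/z/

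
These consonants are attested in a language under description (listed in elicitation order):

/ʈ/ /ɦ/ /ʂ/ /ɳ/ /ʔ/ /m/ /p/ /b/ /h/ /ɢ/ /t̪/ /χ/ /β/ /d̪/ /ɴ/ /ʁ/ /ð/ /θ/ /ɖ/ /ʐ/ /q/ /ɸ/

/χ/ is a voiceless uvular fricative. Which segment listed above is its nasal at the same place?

/ɴ/

The nasal at the same place is an uvular nasal — in this inventory, /ɴ/.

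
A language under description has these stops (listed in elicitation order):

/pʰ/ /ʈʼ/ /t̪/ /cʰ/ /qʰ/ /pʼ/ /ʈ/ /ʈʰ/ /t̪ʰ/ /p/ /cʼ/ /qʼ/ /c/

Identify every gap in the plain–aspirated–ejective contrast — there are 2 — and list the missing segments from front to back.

/t̪ʼ/, /q/

bilabial: plain /p/, aspirated /pʰ/, ejective /pʼ/.
dental: plain /t̪/, aspirated /t̪ʰ/, ejective —.
retroflex: plain /ʈ/, aspirated /ʈʰ/, ejective /ʈʼ/.
palatal: plain /c/, aspirated /cʰ/, ejective /cʼ/.
uvular: plain —, aspirated /qʰ/, ejective /qʼ/.
Gaps, from front to back: dental lacks ejective (/t̪ʼ/); uvular lacks plain (/q/).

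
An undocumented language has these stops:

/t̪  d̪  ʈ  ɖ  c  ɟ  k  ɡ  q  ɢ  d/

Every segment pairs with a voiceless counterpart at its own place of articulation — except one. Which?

Dental: /t̪/ ~ /d̪/
Retroflex: /ʈ/ ~ /ɖ/
Palatal: /c/ ~ /ɟ/
Velar: /k/ ~ /ɡ/
Uvular: /q/ ~ /ɢ/
Alveolar: only /d/ (voiced); no voiceless partner.
So /d/ is the unpaired segment.

/d/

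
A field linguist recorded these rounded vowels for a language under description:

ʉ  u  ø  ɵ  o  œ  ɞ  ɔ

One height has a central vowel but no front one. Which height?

Front: /ø/ (high-mid), /œ/ (low-mid).
Central: /ʉ/ (high), /ɵ/ (high-mid), /ɞ/ (low-mid).
Back: /u/ (high), /o/ (high-mid), /ɔ/ (low-mid).
Every height has a front member except high, where /y/ would be expected.

high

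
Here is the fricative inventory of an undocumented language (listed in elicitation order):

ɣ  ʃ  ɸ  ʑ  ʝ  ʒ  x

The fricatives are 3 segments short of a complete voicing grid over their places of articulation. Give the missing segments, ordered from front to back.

/β/, /ɕ/, /ç/

place of articulation  voiceless  voiced  
bilabial          ɸ         —       
postalveolar      ʃ         ʒ       
alveolo-palatal   —         ʑ       
palatal           —         ʝ       
velar             x         ɣ       
Gaps, from front to back: bilabial lacks voiced (/β/); alveolo-palatal lacks voiceless (/ɕ/); palatal lacks voiceless (/ç/).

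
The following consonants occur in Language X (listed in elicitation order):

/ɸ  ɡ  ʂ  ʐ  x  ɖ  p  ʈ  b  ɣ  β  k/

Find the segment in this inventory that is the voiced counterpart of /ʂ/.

/ʂ/ is a voiceless retroflex fricative.
The voiced counterpart is a voiced retroflex fricative — in this inventory, /ʐ/.

/ʐ/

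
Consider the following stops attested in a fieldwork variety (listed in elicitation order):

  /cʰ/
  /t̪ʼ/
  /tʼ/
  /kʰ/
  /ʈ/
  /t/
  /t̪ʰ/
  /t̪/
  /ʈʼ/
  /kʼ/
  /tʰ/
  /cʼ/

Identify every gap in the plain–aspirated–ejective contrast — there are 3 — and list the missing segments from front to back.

/ʈʰ/, /c/, /k/

place of articulation  plain     aspirated  ejective
dental            t̪        t̪ʰ       t̪ʼ     
alveolar          t         tʰ        tʼ      
retroflex         ʈ         —         ʈʼ      
palatal           —         cʰ        cʼ      
velar             —         kʰ        kʼ      
Gaps, from front to back: retroflex lacks aspirated (/ʈʰ/); palatal lacks plain (/c/); velar lacks plain (/k/).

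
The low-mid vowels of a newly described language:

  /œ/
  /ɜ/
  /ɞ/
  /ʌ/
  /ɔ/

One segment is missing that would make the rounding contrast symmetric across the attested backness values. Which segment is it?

backness          unrounded  rounded 
front             —         œ       
central           ɜ         ɞ       
back              ʌ         ɔ       
The front row has no unrounded member, so the gap is the front unrounded vowel /ɛ/.

/ɛ/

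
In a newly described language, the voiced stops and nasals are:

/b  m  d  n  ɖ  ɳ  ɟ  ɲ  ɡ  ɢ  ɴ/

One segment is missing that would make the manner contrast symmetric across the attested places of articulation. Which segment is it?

/ŋ/

bilabial: oral stop /b/, nasal /m/.
alveolar: oral stop /d/, nasal /n/.
retroflex: oral stop /ɖ/, nasal /ɳ/.
palatal: oral stop /ɟ/, nasal /ɲ/.
velar: oral stop /ɡ/, nasal —.
uvular: oral stop /ɢ/, nasal /ɴ/.
The velar row has no nasal member, so the gap is the velar nasal /ŋ/.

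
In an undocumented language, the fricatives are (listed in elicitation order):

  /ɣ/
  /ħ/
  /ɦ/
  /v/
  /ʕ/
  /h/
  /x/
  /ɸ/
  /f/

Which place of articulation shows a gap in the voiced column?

Voiceless: /ɸ/ (bilabial), /f/ (labiodental), /x/ (velar), /ħ/ (pharyngeal), /h/ (glottal).
Voiced: /v/ (labiodental), /ɣ/ (velar), /ʕ/ (pharyngeal), /ɦ/ (glottal).
Every place of articulation has a voiced member except bilabial, where /β/ would be expected.

bilabial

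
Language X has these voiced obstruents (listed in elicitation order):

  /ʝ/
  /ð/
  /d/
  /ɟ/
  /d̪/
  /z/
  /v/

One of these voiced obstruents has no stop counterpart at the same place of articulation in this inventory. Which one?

Dental: /d̪/ ~ /ð/
Alveolar: /d/ ~ /z/
Palatal: /ɟ/ ~ /ʝ/
Labiodental: only /v/ (fricative); no stop partner.
So /v/ is the unpaired segment.

/v/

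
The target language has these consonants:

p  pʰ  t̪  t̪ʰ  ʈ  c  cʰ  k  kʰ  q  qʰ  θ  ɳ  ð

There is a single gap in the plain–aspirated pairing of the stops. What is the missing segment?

/ʈʰ/

Plain: /p/ (bilabial), /t̪/ (dental), /ʈ/ (retroflex), /c/ (palatal), /k/ (velar), /q/ (uvular).
Aspirated: /pʰ/ (bilabial), /t̪ʰ/ (dental), /cʰ/ (palatal), /kʰ/ (velar), /qʰ/ (uvular).
The retroflex row has no aspirated member, so the gap is the aspirated retroflex stop /ʈʰ/.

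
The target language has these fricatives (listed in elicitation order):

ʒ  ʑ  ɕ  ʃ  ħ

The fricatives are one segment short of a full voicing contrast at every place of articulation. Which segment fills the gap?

/ʕ/

Voiceless: /ʃ/ (postalveolar), /ɕ/ (alveolo-palatal), /ħ/ (pharyngeal).
Voiced: /ʒ/ (postalveolar), /ʑ/ (alveolo-palatal).
The pharyngeal row has no voiced member, so the gap is the voiced pharyngeal fricative /ʕ/.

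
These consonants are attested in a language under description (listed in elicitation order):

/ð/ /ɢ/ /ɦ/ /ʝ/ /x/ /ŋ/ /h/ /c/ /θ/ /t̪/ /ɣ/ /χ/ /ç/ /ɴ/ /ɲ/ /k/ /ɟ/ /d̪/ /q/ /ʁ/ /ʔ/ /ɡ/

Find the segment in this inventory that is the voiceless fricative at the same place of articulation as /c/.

/ç/

/c/ is a voiceless palatal stop.
The voiceless fricative at the same place is a voiceless palatal fricative — in this inventory, /ç/.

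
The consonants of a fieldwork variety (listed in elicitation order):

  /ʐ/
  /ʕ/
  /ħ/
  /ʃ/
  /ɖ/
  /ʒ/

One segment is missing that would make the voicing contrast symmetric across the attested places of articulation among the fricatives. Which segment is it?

Voiceless: /ʃ/ (postalveolar), /ħ/ (pharyngeal).
Voiced: /ʒ/ (postalveolar), /ʐ/ (retroflex), /ʕ/ (pharyngeal).
The retroflex row has no voiceless member, so the gap is the voiceless retroflex fricative /ʂ/.

/ʂ/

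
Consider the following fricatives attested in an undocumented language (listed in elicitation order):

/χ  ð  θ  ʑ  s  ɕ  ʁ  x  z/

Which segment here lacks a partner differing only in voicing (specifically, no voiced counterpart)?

Dental: /θ/ ~ /ð/
Alveolar: /s/ ~ /z/
Alveolo-palatal: /ɕ/ ~ /ʑ/
Uvular: /χ/ ~ /ʁ/
Velar: only /x/ (voiceless); no voiced partner.
So /x/ is the unpaired segment.

/x/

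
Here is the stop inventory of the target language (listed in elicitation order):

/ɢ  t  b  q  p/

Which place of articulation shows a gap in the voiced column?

bilabial: voiceless /p/, voiced /b/.
alveolar: voiceless /t/, voiced —.
uvular: voiceless /q/, voiced /ɢ/.
Every place of articulation has a voiced member except alveolar, where /d/ would be expected.

alveolar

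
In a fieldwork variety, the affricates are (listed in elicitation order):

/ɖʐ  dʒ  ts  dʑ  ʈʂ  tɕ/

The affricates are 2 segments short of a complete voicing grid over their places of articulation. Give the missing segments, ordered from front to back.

alveolar: voiceless /ts/, voiced —.
postalveolar: voiceless —, voiced /dʒ/.
retroflex: voiceless /ʈʂ/, voiced /ɖʐ/.
alveolo-palatal: voiceless /tɕ/, voiced /dʑ/.
Gaps, from front to back: alveolar lacks voiced (/dz/); postalveolar lacks voiceless (/tʃ/).

/dz/, /tʃ/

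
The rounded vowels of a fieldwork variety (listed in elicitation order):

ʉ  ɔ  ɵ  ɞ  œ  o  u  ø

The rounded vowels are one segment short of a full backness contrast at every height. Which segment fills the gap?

Front: /ø/ (high-mid), /œ/ (low-mid).
Central: /ʉ/ (high), /ɵ/ (high-mid), /ɞ/ (low-mid).
Back: /u/ (high), /o/ (high-mid), /ɔ/ (low-mid).
The high row has no front member, so the gap is the high front rounded vowel /y/.

/y/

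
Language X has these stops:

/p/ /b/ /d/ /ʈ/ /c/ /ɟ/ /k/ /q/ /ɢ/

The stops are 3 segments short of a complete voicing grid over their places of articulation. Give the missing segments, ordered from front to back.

/t/, /ɖ/, /ɡ/

bilabial: voiceless /p/, voiced /b/.
alveolar: voiceless —, voiced /d/.
retroflex: voiceless /ʈ/, voiced —.
palatal: voiceless /c/, voiced /ɟ/.
velar: voiceless /k/, voiced —.
uvular: voiceless /q/, voiced /ɢ/.
Gaps, from front to back: alveolar lacks voiceless (/t/); retroflex lacks voiced (/ɖ/); velar lacks voiced (/ɡ/).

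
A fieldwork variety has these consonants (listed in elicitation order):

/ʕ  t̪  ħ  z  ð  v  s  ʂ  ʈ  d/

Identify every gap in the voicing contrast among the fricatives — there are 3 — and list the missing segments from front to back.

/f/, /θ/, /ʐ/

labiodental: voiceless —, voiced /v/.
dental: voiceless —, voiced /ð/.
alveolar: voiceless /s/, voiced /z/.
retroflex: voiceless /ʂ/, voiced —.
pharyngeal: voiceless /ħ/, voiced /ʕ/.
Gaps, from front to back: labiodental lacks voiceless (/f/); dental lacks voiceless (/θ/); retroflex lacks voiced (/ʐ/).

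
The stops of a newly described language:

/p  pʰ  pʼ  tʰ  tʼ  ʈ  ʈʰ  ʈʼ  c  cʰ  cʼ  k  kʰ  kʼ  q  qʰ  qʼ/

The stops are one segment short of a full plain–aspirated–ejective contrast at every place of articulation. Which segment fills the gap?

/t/

place of articulation  plain     aspirated  ejective
bilabial          p         pʰ        pʼ      
alveolar          —         tʰ        tʼ      
retroflex         ʈ         ʈʰ        ʈʼ      
palatal           c         cʰ        cʼ      
velar             k         kʰ        kʼ      
uvular            q         qʰ        qʼ      
The alveolar row has no plain member, so the gap is the plain alveolar stop /t/.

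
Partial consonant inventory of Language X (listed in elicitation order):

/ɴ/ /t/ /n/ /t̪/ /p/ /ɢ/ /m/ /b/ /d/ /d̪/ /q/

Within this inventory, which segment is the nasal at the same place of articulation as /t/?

/n/

/t/ is a voiceless alveolar stop.
The nasal at the same place is an alveolar nasal — in this inventory, /n/.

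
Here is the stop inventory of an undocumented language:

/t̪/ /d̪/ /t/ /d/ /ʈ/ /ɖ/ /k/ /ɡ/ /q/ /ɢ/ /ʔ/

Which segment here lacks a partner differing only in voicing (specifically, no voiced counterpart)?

Dental: /t̪/ ~ /d̪/
Alveolar: /t/ ~ /d/
Retroflex: /ʈ/ ~ /ɖ/
Velar: /k/ ~ /ɡ/
Uvular: /q/ ~ /ɢ/
Glottal: only /ʔ/ (voiceless); no voiced partner.
So /ʔ/ is the unpaired segment.

/ʔ/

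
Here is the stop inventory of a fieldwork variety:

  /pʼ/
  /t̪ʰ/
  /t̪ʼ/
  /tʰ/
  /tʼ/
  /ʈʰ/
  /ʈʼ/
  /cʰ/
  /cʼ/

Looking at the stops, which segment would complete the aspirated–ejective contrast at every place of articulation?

/pʰ/

Aspirated: /t̪ʰ/ (dental), /tʰ/ (alveolar), /ʈʰ/ (retroflex), /cʰ/ (palatal).
Ejective: /pʼ/ (bilabial), /t̪ʼ/ (dental), /tʼ/ (alveolar), /ʈʼ/ (retroflex), /cʼ/ (palatal).
The bilabial row has no aspirated member, so the gap is the aspirated bilabial stop /pʰ/.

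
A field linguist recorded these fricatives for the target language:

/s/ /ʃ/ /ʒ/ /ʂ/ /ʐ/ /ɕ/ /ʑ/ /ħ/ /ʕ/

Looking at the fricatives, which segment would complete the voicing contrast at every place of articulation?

alveolar: voiceless /s/, voiced —.
postalveolar: voiceless /ʃ/, voiced /ʒ/.
retroflex: voiceless /ʂ/, voiced /ʐ/.
alveolo-palatal: voiceless /ɕ/, voiced /ʑ/.
pharyngeal: voiceless /ħ/, voiced /ʕ/.
The alveolar row has no voiced member, so the gap is the voiced alveolar fricative /z/.

/z/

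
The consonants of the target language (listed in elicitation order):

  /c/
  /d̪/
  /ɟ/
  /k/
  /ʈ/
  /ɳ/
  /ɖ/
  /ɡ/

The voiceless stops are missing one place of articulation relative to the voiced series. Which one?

Voiceless: /ʈ/ (retroflex), /c/ (palatal), /k/ (velar).
Voiced: /d̪/ (dental), /ɖ/ (retroflex), /ɟ/ (palatal), /ɡ/ (velar).
Every place of articulation has a voiceless member except dental, where /t̪/ would be expected.

dental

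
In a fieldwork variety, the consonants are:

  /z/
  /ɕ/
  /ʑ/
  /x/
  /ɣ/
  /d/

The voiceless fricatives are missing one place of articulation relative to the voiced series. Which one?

place of articulation  voiceless  voiced  
alveolar          —         z       
alveolo-palatal   ɕ         ʑ       
velar             x         ɣ       
Every place of articulation has a voiceless member except alveolar, where /s/ would be expected.

alveolar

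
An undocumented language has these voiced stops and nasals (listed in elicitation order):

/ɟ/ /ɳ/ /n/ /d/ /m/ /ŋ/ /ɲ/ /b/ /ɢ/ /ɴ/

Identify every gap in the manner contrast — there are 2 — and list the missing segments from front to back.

bilabial: oral stop /b/, nasal /m/.
alveolar: oral stop /d/, nasal /n/.
retroflex: oral stop —, nasal /ɳ/.
palatal: oral stop /ɟ/, nasal /ɲ/.
velar: oral stop —, nasal /ŋ/.
uvular: oral stop /ɢ/, nasal /ɴ/.
Gaps, from front to back: retroflex lacks oral stop (/ɖ/); velar lacks oral stop (/ɡ/).

/ɖ/, /ɡ/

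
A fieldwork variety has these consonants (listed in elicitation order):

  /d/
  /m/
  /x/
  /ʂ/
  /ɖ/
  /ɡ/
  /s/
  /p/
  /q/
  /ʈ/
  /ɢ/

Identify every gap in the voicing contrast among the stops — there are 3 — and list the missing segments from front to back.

bilabial: voiceless /p/, voiced —.
alveolar: voiceless —, voiced /d/.
retroflex: voiceless /ʈ/, voiced /ɖ/.
velar: voiceless —, voiced /ɡ/.
uvular: voiceless /q/, voiced /ɢ/.
Gaps, from front to back: bilabial lacks voiced (/b/); alveolar lacks voiceless (/t/); velar lacks voiceless (/k/).

/b/, /t/, /k/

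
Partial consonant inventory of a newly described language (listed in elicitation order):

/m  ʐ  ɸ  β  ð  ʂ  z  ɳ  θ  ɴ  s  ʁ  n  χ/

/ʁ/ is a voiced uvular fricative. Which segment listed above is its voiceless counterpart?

/χ/

The voiceless counterpart is a voiceless uvular fricative — in this inventory, /χ/.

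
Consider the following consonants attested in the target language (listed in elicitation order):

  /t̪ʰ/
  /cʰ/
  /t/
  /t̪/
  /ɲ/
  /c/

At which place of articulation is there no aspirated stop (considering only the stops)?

place of articulation  plain     aspirated
dental            t̪        t̪ʰ     
alveolar          t         —       
palatal           c         cʰ      
Every place of articulation has an aspirated member except alveolar, where /tʰ/ would be expected.

alveolar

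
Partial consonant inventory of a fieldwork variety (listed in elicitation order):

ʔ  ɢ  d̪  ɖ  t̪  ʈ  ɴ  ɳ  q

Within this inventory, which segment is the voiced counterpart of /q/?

/ɢ/

/q/ is a voiceless uvular stop.
The voiced counterpart is a voiced uvular stop — in this inventory, /ɢ/.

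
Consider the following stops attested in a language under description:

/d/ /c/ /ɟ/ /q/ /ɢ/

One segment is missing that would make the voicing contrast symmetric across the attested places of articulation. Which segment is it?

/t/

place of articulation  voiceless  voiced  
alveolar          —         d       
palatal           c         ɟ       
uvular            q         ɢ       
The alveolar row has no voiceless member, so the gap is the voiceless alveolar stop /t/.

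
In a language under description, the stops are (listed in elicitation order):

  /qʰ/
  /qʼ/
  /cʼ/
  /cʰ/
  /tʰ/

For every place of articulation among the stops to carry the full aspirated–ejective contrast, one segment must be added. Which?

Aspirated: /tʰ/ (alveolar), /cʰ/ (palatal), /qʰ/ (uvular).
Ejective: /cʼ/ (palatal), /qʼ/ (uvular).
The alveolar row has no ejective member, so the gap is the ejective alveolar stop /tʼ/.

/tʼ/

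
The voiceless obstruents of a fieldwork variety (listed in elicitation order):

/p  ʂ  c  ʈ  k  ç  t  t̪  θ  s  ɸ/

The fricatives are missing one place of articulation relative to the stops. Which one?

bilabial: stop /p/, fricative /ɸ/.
dental: stop /t̪/, fricative /θ/.
alveolar: stop /t/, fricative /s/.
retroflex: stop /ʈ/, fricative /ʂ/.
palatal: stop /c/, fricative /ç/.
velar: stop /k/, fricative —.
Every place of articulation has a fricative member except velar, where /x/ would be expected.

velar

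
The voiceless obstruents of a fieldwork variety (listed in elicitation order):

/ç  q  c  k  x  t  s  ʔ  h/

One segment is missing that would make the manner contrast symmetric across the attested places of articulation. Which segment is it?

Stop: /t/ (alveolar), /c/ (palatal), /k/ (velar), /q/ (uvular), /ʔ/ (glottal).
Fricative: /s/ (alveolar), /ç/ (palatal), /x/ (velar), /h/ (glottal).
The uvular row has no fricative member, so the gap is the uvular fricative /χ/.

/χ/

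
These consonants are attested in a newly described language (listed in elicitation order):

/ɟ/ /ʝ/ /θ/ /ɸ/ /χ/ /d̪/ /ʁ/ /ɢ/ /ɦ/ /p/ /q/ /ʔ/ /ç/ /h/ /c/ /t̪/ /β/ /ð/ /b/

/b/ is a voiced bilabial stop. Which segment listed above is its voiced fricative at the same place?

The voiced fricative at the same place is a voiced bilabial fricative — in this inventory, /β/.

/β/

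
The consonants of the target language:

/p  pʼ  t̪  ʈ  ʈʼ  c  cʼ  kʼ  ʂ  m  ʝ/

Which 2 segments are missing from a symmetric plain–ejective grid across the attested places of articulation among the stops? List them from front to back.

Plain: /p/ (bilabial), /t̪/ (dental), /ʈ/ (retroflex), /c/ (palatal).
Ejective: /pʼ/ (bilabial), /ʈʼ/ (retroflex), /cʼ/ (palatal), /kʼ/ (velar).
Gaps, from front to back: dental lacks ejective (/t̪ʼ/); velar lacks plain (/k/).

/t̪ʼ/, /k/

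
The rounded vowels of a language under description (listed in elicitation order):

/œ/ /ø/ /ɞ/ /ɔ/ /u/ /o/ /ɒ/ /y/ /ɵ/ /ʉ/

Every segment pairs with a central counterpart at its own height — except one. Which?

/ɒ/

High: /y/ ~ /ʉ/ ~ /u/
High-mid: /ø/ ~ /ɵ/ ~ /o/
Low-mid: /œ/ ~ /ɞ/ ~ /ɔ/
Low: only /ɒ/ (back); no central partner.
So /ɒ/ is the unpaired segment.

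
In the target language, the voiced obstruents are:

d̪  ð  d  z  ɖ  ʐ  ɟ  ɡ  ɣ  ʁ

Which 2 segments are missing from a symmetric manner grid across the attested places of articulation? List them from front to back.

/ʝ/, /ɢ/

place of articulation  stop      fricative
dental            d̪        ð       
alveolar          d         z       
retroflex         ɖ         ʐ       
palatal           ɟ         —       
velar             ɡ         ɣ       
uvular            —         ʁ       
Gaps, from front to back: palatal lacks fricative (/ʝ/); uvular lacks stop (/ɢ/).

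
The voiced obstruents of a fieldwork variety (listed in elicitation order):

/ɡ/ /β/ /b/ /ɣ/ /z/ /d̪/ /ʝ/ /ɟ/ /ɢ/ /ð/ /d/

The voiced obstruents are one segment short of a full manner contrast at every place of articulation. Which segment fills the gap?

/ʁ/

place of articulation  stop      fricative
bilabial          b         β       
dental            d̪        ð       
alveolar          d         z       
palatal           ɟ         ʝ       
velar             ɡ         ɣ       
uvular            ɢ         —       
The uvular row has no fricative member, so the gap is the uvular fricative /ʁ/.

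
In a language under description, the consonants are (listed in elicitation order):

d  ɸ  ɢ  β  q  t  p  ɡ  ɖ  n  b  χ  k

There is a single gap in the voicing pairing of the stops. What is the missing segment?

/ʈ/

Voiceless: /p/ (bilabial), /t/ (alveolar), /k/ (velar), /q/ (uvular).
Voiced: /b/ (bilabial), /d/ (alveolar), /ɖ/ (retroflex), /ɡ/ (velar), /ɢ/ (uvular).
The retroflex row has no voiceless member, so the gap is the voiceless retroflex stop /ʈ/.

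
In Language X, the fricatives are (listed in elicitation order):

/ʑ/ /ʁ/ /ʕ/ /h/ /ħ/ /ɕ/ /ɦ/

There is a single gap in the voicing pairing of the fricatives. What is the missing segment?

/χ/

Voiceless: /ɕ/ (alveolo-palatal), /ħ/ (pharyngeal), /h/ (glottal).
Voiced: /ʑ/ (alveolo-palatal), /ʁ/ (uvular), /ʕ/ (pharyngeal), /ɦ/ (glottal).
The uvular row has no voiceless member, so the gap is the voiceless uvular fricative /χ/.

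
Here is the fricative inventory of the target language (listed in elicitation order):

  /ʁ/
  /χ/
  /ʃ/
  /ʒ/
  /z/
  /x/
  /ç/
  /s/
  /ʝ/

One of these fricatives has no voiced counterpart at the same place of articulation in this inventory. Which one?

/x/

Alveolar: /s/ ~ /z/
Postalveolar: /ʃ/ ~ /ʒ/
Palatal: /ç/ ~ /ʝ/
Uvular: /χ/ ~ /ʁ/
Velar: only /x/ (voiceless); no voiced partner.
So /x/ is the unpaired segment.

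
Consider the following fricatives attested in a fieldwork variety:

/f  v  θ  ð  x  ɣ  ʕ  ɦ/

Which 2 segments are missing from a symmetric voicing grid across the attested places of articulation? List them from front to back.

/ħ/, /h/

labiodental: voiceless /f/, voiced /v/.
dental: voiceless /θ/, voiced /ð/.
velar: voiceless /x/, voiced /ɣ/.
pharyngeal: voiceless —, voiced /ʕ/.
glottal: voiceless —, voiced /ɦ/.
Gaps, from front to back: pharyngeal lacks voiceless (/ħ/); glottal lacks voiceless (/h/).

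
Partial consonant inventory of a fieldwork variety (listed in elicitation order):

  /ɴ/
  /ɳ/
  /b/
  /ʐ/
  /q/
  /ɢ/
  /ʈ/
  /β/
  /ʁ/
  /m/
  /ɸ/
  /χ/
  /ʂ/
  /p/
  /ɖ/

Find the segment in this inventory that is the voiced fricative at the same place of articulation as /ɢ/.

/ɢ/ is a voiced uvular stop.
The voiced fricative at the same place is a voiced uvular fricative — in this inventory, /ʁ/.

/ʁ/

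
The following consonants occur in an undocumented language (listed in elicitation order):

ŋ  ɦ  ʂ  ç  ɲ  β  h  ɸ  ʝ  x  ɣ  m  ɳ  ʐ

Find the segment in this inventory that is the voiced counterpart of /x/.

/x/ is a voiceless velar fricative.
The voiced counterpart is a voiced velar fricative — in this inventory, /ɣ/.

/ɣ/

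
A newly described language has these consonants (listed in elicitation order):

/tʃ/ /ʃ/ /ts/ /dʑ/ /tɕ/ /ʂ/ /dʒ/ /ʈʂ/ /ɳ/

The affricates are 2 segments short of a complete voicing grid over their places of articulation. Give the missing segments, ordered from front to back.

/dz/, /ɖʐ/

place of articulation  voiceless  voiced  
alveolar          ts        —       
postalveolar      tʃ        dʒ      
retroflex         ʈʂ        —       
alveolo-palatal   tɕ        dʑ      
Gaps, from front to back: alveolar lacks voiced (/dz/); retroflex lacks voiced (/ɖʐ/).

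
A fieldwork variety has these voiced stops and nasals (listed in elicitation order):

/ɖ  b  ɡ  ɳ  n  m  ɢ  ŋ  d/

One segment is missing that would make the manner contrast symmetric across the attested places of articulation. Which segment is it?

bilabial: oral stop /b/, nasal /m/.
alveolar: oral stop /d/, nasal /n/.
retroflex: oral stop /ɖ/, nasal /ɳ/.
velar: oral stop /ɡ/, nasal /ŋ/.
uvular: oral stop /ɢ/, nasal —.
The uvular row has no nasal member, so the gap is the uvular nasal /ɴ/.

/ɴ/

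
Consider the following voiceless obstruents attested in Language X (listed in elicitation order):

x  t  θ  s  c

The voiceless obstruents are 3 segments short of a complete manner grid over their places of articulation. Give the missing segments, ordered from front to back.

Stop: /t/ (alveolar), /c/ (palatal).
Fricative: /θ/ (dental), /s/ (alveolar), /x/ (velar).
Gaps, from front to back: dental lacks stop (/t̪/); palatal lacks fricative (/ç/); velar lacks stop (/k/).

/t̪/, /ç/, /k/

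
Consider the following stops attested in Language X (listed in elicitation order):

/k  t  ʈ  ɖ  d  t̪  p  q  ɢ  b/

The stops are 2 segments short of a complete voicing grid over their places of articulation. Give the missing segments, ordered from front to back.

bilabial: voiceless /p/, voiced /b/.
dental: voiceless /t̪/, voiced —.
alveolar: voiceless /t/, voiced /d/.
retroflex: voiceless /ʈ/, voiced /ɖ/.
velar: voiceless /k/, voiced —.
uvular: voiceless /q/, voiced /ɢ/.
Gaps, from front to back: dental lacks voiced (/d̪/); velar lacks voiced (/ɡ/).

/d̪/, /ɡ/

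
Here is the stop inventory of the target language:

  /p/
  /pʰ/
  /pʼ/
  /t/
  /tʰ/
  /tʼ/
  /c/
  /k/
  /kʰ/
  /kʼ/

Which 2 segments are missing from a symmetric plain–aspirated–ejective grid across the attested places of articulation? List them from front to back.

bilabial: plain /p/, aspirated /pʰ/, ejective /pʼ/.
alveolar: plain /t/, aspirated /tʰ/, ejective /tʼ/.
palatal: plain /c/, aspirated —, ejective —.
velar: plain /k/, aspirated /kʰ/, ejective /kʼ/.
Gaps, from front to back: palatal lacks aspirated (/cʰ/); palatal lacks ejective (/cʼ/).

/cʰ/, /cʼ/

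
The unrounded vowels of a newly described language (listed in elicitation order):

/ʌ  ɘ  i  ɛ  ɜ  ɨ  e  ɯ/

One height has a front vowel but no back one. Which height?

high-mid

height            front     central   back    
high              i         ɨ         ɯ       
high-mid          e         ɘ         —       
low-mid           ɛ         ɜ         ʌ       
Every height has a back member except high-mid, where /ɤ/ would be expected.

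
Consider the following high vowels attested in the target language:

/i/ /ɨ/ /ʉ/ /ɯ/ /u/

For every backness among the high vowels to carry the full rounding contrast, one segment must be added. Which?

/y/

Unrounded: /i/ (front), /ɨ/ (central), /ɯ/ (back).
Rounded: /ʉ/ (central), /u/ (back).
The front row has no rounded member, so the gap is the front rounded vowel /y/.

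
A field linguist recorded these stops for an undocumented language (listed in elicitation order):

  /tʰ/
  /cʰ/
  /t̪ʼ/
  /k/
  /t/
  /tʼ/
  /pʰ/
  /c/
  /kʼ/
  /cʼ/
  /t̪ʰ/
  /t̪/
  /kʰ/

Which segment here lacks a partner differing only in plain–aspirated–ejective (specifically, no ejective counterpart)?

Dental: /t̪/ ~ /t̪ʰ/ ~ /t̪ʼ/
Alveolar: /t/ ~ /tʰ/ ~ /tʼ/
Palatal: /c/ ~ /cʰ/ ~ /cʼ/
Velar: /k/ ~ /kʰ/ ~ /kʼ/
Bilabial: only /pʰ/ (aspirated); no ejective partner.
So /pʰ/ is the unpaired segment.

/pʰ/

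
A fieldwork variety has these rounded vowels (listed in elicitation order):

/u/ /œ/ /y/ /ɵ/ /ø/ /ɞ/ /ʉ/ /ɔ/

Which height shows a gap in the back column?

high-mid

high: front /y/, central /ʉ/, back /u/.
high-mid: front /ø/, central /ɵ/, back —.
low-mid: front /œ/, central /ɞ/, back /ɔ/.
Every height has a back member except high-mid, where /o/ would be expected.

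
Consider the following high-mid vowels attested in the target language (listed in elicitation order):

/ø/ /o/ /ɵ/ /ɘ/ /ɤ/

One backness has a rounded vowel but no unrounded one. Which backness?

front

Unrounded: /ɘ/ (central), /ɤ/ (back).
Rounded: /ø/ (front), /ɵ/ (central), /o/ (back).
Every backness has an unrounded member except front, where /e/ would be expected.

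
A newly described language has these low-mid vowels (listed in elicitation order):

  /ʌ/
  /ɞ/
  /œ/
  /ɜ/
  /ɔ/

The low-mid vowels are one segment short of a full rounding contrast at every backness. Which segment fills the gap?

/ɛ/

backness          unrounded  rounded 
front             —         œ       
central           ɜ         ɞ       
back              ʌ         ɔ       
The front row has no unrounded member, so the gap is the front unrounded vowel /ɛ/.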